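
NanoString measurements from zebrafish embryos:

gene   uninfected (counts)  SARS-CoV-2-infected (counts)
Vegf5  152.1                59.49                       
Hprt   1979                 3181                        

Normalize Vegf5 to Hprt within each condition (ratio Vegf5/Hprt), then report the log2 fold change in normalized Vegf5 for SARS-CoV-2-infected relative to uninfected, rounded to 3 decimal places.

-2.039

Vegf5/Hprt (uninfected) = 152.1 / 1979 = 0.076857
Vegf5/Hprt (SARS-CoV-2-infected) = 59.49 / 3181 = 0.018702
Fold change = 0.018702 / 0.076857 = 0.2433
log2(0.2433) = -2.0390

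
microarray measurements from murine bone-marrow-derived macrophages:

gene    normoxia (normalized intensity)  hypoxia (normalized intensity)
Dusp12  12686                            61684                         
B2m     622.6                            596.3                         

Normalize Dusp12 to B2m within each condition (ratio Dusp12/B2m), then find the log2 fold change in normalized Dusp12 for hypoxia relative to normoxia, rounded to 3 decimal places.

Dusp12/B2m (normoxia) = 12686 / 622.6 = 20.376
Dusp12/B2m (hypoxia) = 61684 / 596.3 = 103.44
Fold change = 103.44 / 20.376 = 5.0768
log2(5.0768) = 2.3439

2.344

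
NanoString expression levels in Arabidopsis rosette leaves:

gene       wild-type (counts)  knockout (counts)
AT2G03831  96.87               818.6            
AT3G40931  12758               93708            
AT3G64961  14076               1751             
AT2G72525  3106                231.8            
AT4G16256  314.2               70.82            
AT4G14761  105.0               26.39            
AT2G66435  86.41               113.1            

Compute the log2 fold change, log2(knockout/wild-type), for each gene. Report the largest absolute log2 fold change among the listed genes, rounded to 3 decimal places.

3.744

log2(818.6/96.87) = 3.079  (AT2G03831)
log2(93708/12758) = 2.877  (AT3G40931)
log2(1751/14076) = -3.007  (AT3G64961)
log2(231.8/3106) = -3.744  (AT2G72525)
log2(70.82/314.2) = -2.149  (AT4G16256)
log2(26.39/105.0) = -1.992  (AT4G14761)
log2(113.1/86.41) = 0.388  (AT2G66435)
The largest magnitude belongs to AT2G72525.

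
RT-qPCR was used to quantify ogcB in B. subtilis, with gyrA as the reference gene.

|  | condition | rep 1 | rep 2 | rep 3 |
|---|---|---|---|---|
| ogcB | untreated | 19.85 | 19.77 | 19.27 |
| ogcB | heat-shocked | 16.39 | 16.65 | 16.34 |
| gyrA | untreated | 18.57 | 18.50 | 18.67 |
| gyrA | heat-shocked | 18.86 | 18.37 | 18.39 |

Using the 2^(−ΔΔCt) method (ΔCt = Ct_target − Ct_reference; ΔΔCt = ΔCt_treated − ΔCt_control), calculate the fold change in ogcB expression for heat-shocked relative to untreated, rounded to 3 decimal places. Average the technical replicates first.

8.754

Mean Ct: ogcB untreated 19.630; ogcB heat-shocked 16.460; gyrA untreated 18.580; gyrA heat-shocked 18.540
ΔCt(untreated) = 19.630 − 18.580 = 1.050
ΔCt(heat-shocked) = 16.460 − 18.540 = -2.080
ΔΔCt = -2.080 − 1.050 = -3.130
Fold change = 2^(−(-3.130)) = 2^3.130 = 8.7543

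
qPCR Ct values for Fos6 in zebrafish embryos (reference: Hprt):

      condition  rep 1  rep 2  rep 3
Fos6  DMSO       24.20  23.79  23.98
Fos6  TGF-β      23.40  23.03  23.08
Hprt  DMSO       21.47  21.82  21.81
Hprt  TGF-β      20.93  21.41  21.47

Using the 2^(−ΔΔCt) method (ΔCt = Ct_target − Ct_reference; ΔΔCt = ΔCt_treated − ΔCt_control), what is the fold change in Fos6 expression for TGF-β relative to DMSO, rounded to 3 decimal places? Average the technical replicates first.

1.310

Mean Ct: Fos6 DMSO 23.990; Fos6 TGF-β 23.170; Hprt DMSO 21.700; Hprt TGF-β 21.270
ΔCt(DMSO) = 23.990 − 21.700 = 2.290
ΔCt(TGF-β) = 23.170 − 21.270 = 1.900
ΔΔCt = 1.900 − 2.290 = -0.390
Fold change = 2^(−(-0.390)) = 2^0.390 = 1.3104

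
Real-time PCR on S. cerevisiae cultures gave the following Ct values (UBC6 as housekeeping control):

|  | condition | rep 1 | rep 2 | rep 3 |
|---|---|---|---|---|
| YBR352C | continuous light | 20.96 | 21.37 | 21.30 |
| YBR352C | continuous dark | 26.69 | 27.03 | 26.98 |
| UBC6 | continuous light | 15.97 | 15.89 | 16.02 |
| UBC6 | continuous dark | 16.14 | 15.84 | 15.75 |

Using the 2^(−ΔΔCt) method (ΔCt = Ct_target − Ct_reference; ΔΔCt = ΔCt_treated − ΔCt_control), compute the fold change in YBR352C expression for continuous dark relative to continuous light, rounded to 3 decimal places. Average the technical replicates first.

Mean Ct: YBR352C continuous light 21.210; YBR352C continuous dark 26.900; UBC6 continuous light 15.960; UBC6 continuous dark 15.910
ΔCt(continuous light) = 21.210 − 15.960 = 5.250
ΔCt(continuous dark) = 26.900 − 15.910 = 10.990
ΔΔCt = 10.990 − 5.250 = 5.740
Fold change = 2^(−5.740) = 0.0187

0.019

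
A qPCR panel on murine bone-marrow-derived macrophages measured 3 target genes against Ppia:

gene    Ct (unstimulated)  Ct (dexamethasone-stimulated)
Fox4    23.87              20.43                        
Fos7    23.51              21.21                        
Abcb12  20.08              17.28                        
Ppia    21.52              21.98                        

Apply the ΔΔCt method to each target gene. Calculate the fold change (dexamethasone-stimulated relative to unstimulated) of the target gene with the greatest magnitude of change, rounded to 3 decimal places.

14.929

Fox4: ΔΔCt = (20.43−21.98) − (23.87−21.52) = -1.55 − 2.35 = -3.90; fold change = 2^3.90 = 14.929
Fos7: ΔΔCt = (21.21−21.98) − (23.51−21.52) = -0.77 − 1.99 = -2.76; fold change = 2^2.76 = 6.774
Abcb12: ΔΔCt = (17.28−21.98) − (20.08−21.52) = -4.70 − (-1.44) = -3.26; fold change = 2^3.26 = 9.580
Fox4 has the largest |ΔΔCt| = 3.90.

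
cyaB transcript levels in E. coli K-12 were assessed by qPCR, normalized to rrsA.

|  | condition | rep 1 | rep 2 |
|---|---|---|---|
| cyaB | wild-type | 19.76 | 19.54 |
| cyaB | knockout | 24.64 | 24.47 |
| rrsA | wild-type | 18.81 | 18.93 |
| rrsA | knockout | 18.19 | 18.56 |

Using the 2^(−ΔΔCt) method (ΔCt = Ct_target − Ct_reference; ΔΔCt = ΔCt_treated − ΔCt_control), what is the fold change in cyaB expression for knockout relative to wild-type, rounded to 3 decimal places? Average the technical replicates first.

0.024

Mean Ct: cyaB wild-type 19.650; cyaB knockout 24.555; rrsA wild-type 18.870; rrsA knockout 18.375
ΔCt(wild-type) = 19.650 − 18.870 = 0.780
ΔCt(knockout) = 24.555 − 18.375 = 6.180
ΔΔCt = 6.180 − 0.780 = 5.400
Fold change = 2^(−5.400) = 0.0237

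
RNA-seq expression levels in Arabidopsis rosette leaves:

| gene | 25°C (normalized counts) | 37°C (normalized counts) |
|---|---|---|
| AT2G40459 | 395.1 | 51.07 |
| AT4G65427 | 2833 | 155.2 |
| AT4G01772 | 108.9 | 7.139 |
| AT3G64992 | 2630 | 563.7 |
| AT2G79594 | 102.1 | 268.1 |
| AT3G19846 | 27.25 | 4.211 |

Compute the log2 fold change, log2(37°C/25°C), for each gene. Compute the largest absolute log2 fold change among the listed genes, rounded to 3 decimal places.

log2(51.07/395.1) = -2.952  (AT2G40459)
log2(155.2/2833) = -4.190  (AT4G65427)
log2(7.139/108.9) = -3.931  (AT4G01772)
log2(563.7/2630) = -2.222  (AT3G64992)
log2(268.1/102.1) = 1.393  (AT2G79594)
log2(4.211/27.25) = -2.694  (AT3G19846)
The largest magnitude belongs to AT4G65427.

4.190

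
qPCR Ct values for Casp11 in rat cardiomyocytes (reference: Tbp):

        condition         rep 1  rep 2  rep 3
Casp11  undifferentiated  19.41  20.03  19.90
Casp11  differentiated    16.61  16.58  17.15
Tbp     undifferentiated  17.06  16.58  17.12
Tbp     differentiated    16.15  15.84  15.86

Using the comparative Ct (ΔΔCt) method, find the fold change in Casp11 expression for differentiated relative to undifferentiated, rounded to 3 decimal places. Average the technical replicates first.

4.084

Mean Ct: Casp11 undifferentiated 19.780; Casp11 differentiated 16.780; Tbp undifferentiated 16.920; Tbp differentiated 15.950
ΔCt(undifferentiated) = 19.780 − 16.920 = 2.860
ΔCt(differentiated) = 16.780 − 15.950 = 0.830
ΔΔCt = 0.830 − 2.860 = -2.030
Fold change = 2^(−(-2.030)) = 2^2.030 = 4.0840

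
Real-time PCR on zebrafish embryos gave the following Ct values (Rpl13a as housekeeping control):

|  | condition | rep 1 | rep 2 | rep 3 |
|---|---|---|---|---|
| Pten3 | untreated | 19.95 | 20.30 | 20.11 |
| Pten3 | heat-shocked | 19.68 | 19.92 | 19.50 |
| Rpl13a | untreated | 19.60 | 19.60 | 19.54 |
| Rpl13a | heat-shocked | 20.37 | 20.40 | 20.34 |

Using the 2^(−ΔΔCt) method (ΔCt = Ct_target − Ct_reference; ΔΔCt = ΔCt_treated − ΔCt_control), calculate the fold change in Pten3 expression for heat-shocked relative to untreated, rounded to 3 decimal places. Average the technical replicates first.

Mean Ct: Pten3 untreated 20.120; Pten3 heat-shocked 19.700; Rpl13a untreated 19.580; Rpl13a heat-shocked 20.370
ΔCt(untreated) = 20.120 − 19.580 = 0.540
ΔCt(heat-shocked) = 19.700 − 20.370 = -0.670
ΔΔCt = -0.670 − 0.540 = -1.210
Fold change = 2^(−(-1.210)) = 2^1.210 = 2.3134

2.313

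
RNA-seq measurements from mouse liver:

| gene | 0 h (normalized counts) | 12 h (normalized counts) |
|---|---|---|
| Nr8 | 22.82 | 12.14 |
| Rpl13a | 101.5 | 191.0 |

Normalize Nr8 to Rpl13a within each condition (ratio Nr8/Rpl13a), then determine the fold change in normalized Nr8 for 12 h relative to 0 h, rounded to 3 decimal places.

Nr8/Rpl13a (0 h) = 22.82 / 101.5 = 0.22483
Nr8/Rpl13a (12 h) = 12.14 / 191.0 = 0.06356
Fold change = 0.06356 / 0.22483 = 0.2827

0.283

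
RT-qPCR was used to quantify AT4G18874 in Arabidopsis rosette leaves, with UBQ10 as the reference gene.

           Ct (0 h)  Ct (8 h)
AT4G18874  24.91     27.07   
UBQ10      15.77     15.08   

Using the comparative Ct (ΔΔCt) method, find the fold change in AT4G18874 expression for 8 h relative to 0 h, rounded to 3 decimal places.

0.139

ΔCt(0 h) = 24.910 − 15.770 = 9.140
ΔCt(8 h) = 27.070 − 15.080 = 11.990
ΔΔCt = 11.990 − 9.140 = 2.850
Fold change = 2^(−2.850) = 0.1387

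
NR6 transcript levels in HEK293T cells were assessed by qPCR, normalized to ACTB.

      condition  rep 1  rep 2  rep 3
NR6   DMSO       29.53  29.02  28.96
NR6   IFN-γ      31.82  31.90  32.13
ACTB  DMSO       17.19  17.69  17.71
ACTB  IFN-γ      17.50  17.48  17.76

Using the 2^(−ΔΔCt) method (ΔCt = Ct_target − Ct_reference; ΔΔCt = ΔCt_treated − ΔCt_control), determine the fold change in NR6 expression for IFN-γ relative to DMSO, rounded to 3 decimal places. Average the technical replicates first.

0.151

Mean Ct: NR6 DMSO 29.170; NR6 IFN-γ 31.950; ACTB DMSO 17.530; ACTB IFN-γ 17.580
ΔCt(DMSO) = 29.170 − 17.530 = 11.640
ΔCt(IFN-γ) = 31.950 − 17.580 = 14.370
ΔΔCt = 14.370 − 11.640 = 2.730
Fold change = 2^(−2.730) = 0.1507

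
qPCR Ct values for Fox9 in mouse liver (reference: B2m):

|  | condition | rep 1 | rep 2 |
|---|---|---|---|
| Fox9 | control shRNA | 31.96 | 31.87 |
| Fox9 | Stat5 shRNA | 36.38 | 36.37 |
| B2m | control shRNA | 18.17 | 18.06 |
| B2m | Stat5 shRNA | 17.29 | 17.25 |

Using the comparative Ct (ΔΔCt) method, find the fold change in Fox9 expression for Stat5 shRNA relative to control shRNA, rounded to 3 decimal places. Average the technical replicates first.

0.025

Mean Ct: Fox9 control shRNA 31.915; Fox9 Stat5 shRNA 36.375; B2m control shRNA 18.115; B2m Stat5 shRNA 17.270
ΔCt(control shRNA) = 31.915 − 18.115 = 13.800
ΔCt(Stat5 shRNA) = 36.375 − 17.270 = 19.105
ΔΔCt = 19.105 − 13.800 = 5.305
Fold change = 2^(−5.305) = 0.0253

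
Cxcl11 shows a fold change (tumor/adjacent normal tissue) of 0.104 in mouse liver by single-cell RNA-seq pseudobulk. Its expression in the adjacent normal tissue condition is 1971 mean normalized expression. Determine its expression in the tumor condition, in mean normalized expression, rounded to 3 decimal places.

tumor expression = 1971 × 0.104 = 204.984

204.984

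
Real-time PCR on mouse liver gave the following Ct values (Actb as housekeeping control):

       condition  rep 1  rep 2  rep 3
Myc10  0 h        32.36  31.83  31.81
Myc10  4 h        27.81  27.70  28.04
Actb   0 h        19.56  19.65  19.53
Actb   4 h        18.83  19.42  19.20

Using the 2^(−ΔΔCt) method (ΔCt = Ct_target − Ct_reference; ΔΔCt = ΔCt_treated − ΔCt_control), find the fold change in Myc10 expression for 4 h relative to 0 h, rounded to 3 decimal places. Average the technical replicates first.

13.177

Mean Ct: Myc10 0 h 32.000; Myc10 4 h 27.850; Actb 0 h 19.580; Actb 4 h 19.150
ΔCt(0 h) = 32.000 − 19.580 = 12.420
ΔCt(4 h) = 27.850 − 19.150 = 8.700
ΔΔCt = 8.700 − 12.420 = -3.720
Fold change = 2^(−(-3.720)) = 2^3.720 = 13.1775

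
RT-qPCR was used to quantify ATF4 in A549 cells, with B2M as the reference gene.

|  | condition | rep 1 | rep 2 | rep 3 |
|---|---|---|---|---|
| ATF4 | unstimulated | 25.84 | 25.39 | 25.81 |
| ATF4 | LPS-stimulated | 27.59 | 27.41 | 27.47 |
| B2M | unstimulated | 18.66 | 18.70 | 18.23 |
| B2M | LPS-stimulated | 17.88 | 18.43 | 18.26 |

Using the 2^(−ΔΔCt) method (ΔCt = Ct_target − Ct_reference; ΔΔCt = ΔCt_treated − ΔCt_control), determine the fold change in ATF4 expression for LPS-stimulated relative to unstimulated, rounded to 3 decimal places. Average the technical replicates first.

Mean Ct: ATF4 unstimulated 25.680; ATF4 LPS-stimulated 27.490; B2M unstimulated 18.530; B2M LPS-stimulated 18.190
ΔCt(unstimulated) = 25.680 − 18.530 = 7.150
ΔCt(LPS-stimulated) = 27.490 − 18.190 = 9.300
ΔΔCt = 9.300 − 7.150 = 2.150
Fold change = 2^(−2.150) = 0.2253

0.225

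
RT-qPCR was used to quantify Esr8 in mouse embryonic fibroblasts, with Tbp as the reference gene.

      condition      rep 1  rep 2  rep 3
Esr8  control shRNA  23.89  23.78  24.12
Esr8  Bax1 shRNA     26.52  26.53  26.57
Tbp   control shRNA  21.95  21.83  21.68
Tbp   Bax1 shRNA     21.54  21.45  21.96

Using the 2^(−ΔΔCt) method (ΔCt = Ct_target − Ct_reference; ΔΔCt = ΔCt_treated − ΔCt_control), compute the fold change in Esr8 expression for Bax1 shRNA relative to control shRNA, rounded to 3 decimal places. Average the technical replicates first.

0.146

Mean Ct: Esr8 control shRNA 23.930; Esr8 Bax1 shRNA 26.540; Tbp control shRNA 21.820; Tbp Bax1 shRNA 21.650
ΔCt(control shRNA) = 23.930 − 21.820 = 2.110
ΔCt(Bax1 shRNA) = 26.540 − 21.650 = 4.890
ΔΔCt = 4.890 − 2.110 = 2.780
Fold change = 2^(−2.780) = 0.1456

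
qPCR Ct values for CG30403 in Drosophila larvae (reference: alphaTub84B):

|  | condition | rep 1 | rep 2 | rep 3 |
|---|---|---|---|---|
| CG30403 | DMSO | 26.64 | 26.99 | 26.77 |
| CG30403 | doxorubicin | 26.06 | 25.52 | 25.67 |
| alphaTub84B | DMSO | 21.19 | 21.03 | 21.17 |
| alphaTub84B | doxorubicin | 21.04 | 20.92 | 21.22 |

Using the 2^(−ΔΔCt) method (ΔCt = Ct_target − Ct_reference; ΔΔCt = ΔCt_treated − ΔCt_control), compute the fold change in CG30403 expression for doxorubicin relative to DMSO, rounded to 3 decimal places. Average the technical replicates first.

Mean Ct: CG30403 DMSO 26.800; CG30403 doxorubicin 25.750; alphaTub84B DMSO 21.130; alphaTub84B doxorubicin 21.060
ΔCt(DMSO) = 26.800 − 21.130 = 5.670
ΔCt(doxorubicin) = 25.750 − 21.060 = 4.690
ΔΔCt = 4.690 − 5.670 = -0.980
Fold change = 2^(−(-0.980)) = 2^0.980 = 1.9725

1.972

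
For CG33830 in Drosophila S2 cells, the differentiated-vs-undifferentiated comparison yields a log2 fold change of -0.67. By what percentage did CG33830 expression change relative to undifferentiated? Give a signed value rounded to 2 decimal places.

-37.15%

Fold change = 2^(-0.67) = 0.6285
Percent change = (FC − 1) × 100% = (0.6285 − 1) × 100 = -37.15%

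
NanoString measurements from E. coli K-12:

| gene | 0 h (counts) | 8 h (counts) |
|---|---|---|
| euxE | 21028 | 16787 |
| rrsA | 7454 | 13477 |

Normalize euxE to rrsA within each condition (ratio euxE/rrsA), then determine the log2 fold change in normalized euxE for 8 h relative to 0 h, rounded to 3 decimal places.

euxE/rrsA (0 h) = 21028 / 7454 = 2.821
euxE/rrsA (8 h) = 16787 / 13477 = 1.2456
Fold change = 1.2456 / 2.821 = 0.4415
log2(0.4415) = -1.1794

-1.179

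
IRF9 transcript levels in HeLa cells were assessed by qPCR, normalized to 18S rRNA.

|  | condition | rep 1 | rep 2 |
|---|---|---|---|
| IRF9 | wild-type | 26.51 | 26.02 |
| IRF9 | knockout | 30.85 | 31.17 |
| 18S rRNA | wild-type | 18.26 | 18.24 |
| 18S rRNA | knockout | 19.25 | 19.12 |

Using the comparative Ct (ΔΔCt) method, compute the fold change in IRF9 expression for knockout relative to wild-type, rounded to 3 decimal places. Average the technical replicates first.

Mean Ct: IRF9 wild-type 26.265; IRF9 knockout 31.010; 18S rRNA wild-type 18.250; 18S rRNA knockout 19.185
ΔCt(wild-type) = 26.265 − 18.250 = 8.015
ΔCt(knockout) = 31.010 − 19.185 = 11.825
ΔΔCt = 11.825 − 8.015 = 3.810
Fold change = 2^(−3.810) = 0.0713

0.071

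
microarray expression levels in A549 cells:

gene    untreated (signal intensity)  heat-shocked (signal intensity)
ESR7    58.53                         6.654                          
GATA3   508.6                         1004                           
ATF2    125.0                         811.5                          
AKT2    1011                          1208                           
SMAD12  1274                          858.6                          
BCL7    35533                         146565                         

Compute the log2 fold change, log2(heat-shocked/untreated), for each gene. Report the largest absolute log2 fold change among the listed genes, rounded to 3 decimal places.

3.137

log2(6.654/58.53) = -3.137  (ESR7)
log2(1004/508.6) = 0.981  (GATA3)
log2(811.5/125.0) = 2.699  (ATF2)
log2(1208/1011) = 0.257  (AKT2)
log2(858.6/1274) = -0.569  (SMAD12)
log2(146565/35533) = 2.044  (BCL7)
The largest magnitude belongs to ESR7.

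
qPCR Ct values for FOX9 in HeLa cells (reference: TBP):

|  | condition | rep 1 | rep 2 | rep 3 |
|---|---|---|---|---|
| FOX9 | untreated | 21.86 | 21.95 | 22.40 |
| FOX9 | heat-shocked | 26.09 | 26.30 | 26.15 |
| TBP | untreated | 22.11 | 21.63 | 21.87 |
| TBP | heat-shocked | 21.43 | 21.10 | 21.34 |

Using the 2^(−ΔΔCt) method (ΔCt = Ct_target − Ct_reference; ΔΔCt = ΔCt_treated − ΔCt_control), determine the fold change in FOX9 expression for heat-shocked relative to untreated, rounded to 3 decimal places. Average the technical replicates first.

Mean Ct: FOX9 untreated 22.070; FOX9 heat-shocked 26.180; TBP untreated 21.870; TBP heat-shocked 21.290
ΔCt(untreated) = 22.070 − 21.870 = 0.200
ΔCt(heat-shocked) = 26.180 − 21.290 = 4.890
ΔΔCt = 4.890 − 0.200 = 4.690
Fold change = 2^(−4.690) = 0.0387

0.039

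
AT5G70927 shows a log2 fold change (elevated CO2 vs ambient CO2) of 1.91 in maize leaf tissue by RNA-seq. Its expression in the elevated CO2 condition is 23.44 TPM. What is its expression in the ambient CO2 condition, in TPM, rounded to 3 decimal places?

Fold change = 2^(1.91) = 3.7581
ambient CO2 expression = 23.44 / 3.7581 = 6.237

6.237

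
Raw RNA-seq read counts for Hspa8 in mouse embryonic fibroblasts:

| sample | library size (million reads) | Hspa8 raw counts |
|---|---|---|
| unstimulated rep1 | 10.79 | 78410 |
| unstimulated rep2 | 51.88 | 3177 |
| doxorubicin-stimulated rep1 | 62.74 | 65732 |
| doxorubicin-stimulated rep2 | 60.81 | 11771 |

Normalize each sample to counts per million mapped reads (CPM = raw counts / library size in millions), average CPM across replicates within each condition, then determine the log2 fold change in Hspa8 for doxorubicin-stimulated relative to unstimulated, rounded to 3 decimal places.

CPM(unstimulated rep1) = 78410 / 10.79 = 7266.9138
CPM(unstimulated rep2) = 3177 / 51.88 = 61.2375
CPM(doxorubicin-stimulated rep1) = 65732 / 62.74 = 1047.6889
CPM(doxorubicin-stimulated rep2) = 11771 / 60.81 = 193.5701
mean CPM(unstimulated) = 3664.0756; mean CPM(doxorubicin-stimulated) = 620.6295
Fold change = 620.6295 / 3664.0756 = 0.16938
log2(0.16938) = -2.5616

-2.562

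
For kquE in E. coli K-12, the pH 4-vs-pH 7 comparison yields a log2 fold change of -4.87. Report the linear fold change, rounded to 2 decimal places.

Fold change = 2^(-4.87) = 0.034

0.03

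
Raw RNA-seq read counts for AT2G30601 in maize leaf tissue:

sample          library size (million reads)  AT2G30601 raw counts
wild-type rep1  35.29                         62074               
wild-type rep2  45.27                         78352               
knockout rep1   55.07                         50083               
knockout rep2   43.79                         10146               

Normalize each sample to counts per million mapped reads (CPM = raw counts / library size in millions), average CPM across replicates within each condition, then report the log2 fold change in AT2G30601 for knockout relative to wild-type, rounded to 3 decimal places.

CPM(wild-type rep1) = 62074 / 35.29 = 1758.9685
CPM(wild-type rep2) = 78352 / 45.27 = 1730.7709
CPM(knockout rep1) = 50083 / 55.07 = 909.4425
CPM(knockout rep2) = 10146 / 43.79 = 231.6967
mean CPM(wild-type) = 1744.8697; mean CPM(knockout) = 570.5696
Fold change = 570.5696 / 1744.8697 = 0.32700
log2(0.32700) = -1.6126

-1.613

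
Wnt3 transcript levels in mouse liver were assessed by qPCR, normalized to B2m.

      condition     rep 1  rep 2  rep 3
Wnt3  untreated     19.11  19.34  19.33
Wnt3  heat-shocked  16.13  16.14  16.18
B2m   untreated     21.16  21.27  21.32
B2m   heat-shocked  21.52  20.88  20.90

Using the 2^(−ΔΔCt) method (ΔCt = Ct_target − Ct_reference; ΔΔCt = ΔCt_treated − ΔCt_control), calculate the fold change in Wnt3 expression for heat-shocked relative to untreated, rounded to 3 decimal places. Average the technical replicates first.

Mean Ct: Wnt3 untreated 19.260; Wnt3 heat-shocked 16.150; B2m untreated 21.250; B2m heat-shocked 21.100
ΔCt(untreated) = 19.260 − 21.250 = -1.990
ΔCt(heat-shocked) = 16.150 − 21.100 = -4.950
ΔΔCt = -4.950 − (-1.990) = -2.960
Fold change = 2^(−(-2.960)) = 2^2.960 = 7.7812

7.781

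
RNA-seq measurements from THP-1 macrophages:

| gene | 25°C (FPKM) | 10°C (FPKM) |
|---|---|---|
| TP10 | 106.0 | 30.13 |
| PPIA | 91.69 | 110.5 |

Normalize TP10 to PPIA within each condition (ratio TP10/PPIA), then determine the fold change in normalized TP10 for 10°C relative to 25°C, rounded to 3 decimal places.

TP10/PPIA (25°C) = 106.0 / 91.69 = 1.1561
TP10/PPIA (10°C) = 30.13 / 110.5 = 0.27267
Fold change = 0.27267 / 1.1561 = 0.2359

0.236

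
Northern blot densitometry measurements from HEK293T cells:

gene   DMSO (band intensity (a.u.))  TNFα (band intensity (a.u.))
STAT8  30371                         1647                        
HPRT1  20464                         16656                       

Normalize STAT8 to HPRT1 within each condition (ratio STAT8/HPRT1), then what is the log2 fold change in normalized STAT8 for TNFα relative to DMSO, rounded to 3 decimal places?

STAT8/HPRT1 (DMSO) = 30371 / 20464 = 1.4841
STAT8/HPRT1 (TNFα) = 1647 / 16656 = 0.098883
Fold change = 0.098883 / 1.4841 = 0.0666
log2(0.0666) = -3.9077

-3.908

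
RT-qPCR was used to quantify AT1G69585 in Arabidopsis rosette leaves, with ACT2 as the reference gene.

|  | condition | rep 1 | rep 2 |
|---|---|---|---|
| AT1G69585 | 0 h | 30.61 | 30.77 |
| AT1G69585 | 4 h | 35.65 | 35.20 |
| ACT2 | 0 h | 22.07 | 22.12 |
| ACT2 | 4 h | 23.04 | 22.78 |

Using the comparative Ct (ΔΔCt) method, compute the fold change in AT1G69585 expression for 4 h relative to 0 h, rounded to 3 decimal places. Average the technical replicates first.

0.066

Mean Ct: AT1G69585 0 h 30.690; AT1G69585 4 h 35.425; ACT2 0 h 22.095; ACT2 4 h 22.910
ΔCt(0 h) = 30.690 − 22.095 = 8.595
ΔCt(4 h) = 35.425 − 22.910 = 12.515
ΔΔCt = 12.515 − 8.595 = 3.920
Fold change = 2^(−3.920) = 0.0661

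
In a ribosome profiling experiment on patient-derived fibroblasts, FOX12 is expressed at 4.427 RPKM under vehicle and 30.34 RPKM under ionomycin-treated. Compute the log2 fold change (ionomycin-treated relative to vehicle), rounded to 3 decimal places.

2.777

Fold change = 30.34 / 4.427 = 6.8534
log2(6.8534) = 2.7768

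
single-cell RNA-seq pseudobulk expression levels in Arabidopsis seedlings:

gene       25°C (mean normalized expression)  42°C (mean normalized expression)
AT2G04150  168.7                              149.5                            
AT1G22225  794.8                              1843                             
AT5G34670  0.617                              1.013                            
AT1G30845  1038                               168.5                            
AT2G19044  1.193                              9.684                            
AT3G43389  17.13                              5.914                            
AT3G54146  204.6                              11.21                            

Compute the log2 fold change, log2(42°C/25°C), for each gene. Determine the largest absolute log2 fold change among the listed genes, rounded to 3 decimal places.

4.190

log2(149.5/168.7) = -0.174  (AT2G04150)
log2(1843/794.8) = 1.213  (AT1G22225)
log2(1.013/0.617) = 0.715  (AT5G34670)
log2(168.5/1038) = -2.623  (AT1G30845)
log2(9.684/1.193) = 3.021  (AT2G19044)
log2(5.914/17.13) = -1.534  (AT3G43389)
log2(11.21/204.6) = -4.190  (AT3G54146)
The largest magnitude belongs to AT3G54146.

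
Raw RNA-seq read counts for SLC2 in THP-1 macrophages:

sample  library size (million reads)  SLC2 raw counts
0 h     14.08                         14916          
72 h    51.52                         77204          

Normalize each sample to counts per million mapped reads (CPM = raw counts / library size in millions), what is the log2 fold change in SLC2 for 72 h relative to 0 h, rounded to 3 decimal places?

0.500

CPM(0 h) = 14916 / 14.08 = 1059.3750
CPM(72 h) = 77204 / 51.52 = 1498.5248
Fold change = 1498.5248 / 1059.3750 = 1.41454
log2(1.41454) = 0.5003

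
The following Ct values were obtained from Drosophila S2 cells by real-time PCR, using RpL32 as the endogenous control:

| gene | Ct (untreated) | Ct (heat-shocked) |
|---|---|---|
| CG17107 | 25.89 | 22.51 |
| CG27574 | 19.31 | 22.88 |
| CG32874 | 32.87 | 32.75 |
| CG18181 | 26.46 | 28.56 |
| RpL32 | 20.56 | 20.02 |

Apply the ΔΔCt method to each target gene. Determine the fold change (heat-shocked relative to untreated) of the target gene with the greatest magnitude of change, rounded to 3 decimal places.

0.058

CG17107: ΔΔCt = (22.51−20.02) − (25.89−20.56) = 2.49 − 5.33 = -2.84; fold change = 2^2.84 = 7.160
CG27574: ΔΔCt = (22.88−20.02) − (19.31−20.56) = 2.86 − (-1.25) = 4.11; fold change = 2^-4.11 = 0.058
CG32874: ΔΔCt = (32.75−20.02) − (32.87−20.56) = 12.73 − 12.31 = 0.42; fold change = 2^-0.42 = 0.747
CG18181: ΔΔCt = (28.56−20.02) − (26.46−20.56) = 8.54 − 5.90 = 2.64; fold change = 2^-2.64 = 0.160
CG27574 has the largest |ΔΔCt| = 4.11.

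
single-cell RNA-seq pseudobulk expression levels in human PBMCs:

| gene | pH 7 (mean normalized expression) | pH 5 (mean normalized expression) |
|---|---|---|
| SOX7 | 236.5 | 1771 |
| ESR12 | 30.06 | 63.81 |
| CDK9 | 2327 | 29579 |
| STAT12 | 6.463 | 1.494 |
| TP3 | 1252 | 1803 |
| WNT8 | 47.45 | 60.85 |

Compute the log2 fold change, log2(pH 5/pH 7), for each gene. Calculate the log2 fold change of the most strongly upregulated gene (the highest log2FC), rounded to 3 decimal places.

log2(1771/236.5) = 2.905  (SOX7)
log2(63.81/30.06) = 1.086  (ESR12)
log2(29579/2327) = 3.668  (CDK9)
log2(1.494/6.463) = -2.113  (STAT12)
log2(1803/1252) = 0.526  (TP3)
log2(60.85/47.45) = 0.359  (WNT8)
CDK9 is most strongly upregulated.

3.668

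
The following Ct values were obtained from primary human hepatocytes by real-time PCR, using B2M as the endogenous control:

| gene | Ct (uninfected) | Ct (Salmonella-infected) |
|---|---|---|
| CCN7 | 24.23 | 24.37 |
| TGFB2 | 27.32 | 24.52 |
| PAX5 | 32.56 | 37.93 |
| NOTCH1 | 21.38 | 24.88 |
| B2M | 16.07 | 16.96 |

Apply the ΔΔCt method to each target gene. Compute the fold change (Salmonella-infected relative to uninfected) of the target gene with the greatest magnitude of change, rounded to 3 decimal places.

CCN7: ΔΔCt = (24.37−16.96) − (24.23−16.07) = 7.41 − 8.16 = -0.75; fold change = 2^0.75 = 1.682
TGFB2: ΔΔCt = (24.52−16.96) − (27.32−16.07) = 7.56 − 11.25 = -3.69; fold change = 2^3.69 = 12.906
PAX5: ΔΔCt = (37.93−16.96) − (32.56−16.07) = 20.97 − 16.49 = 4.48; fold change = 2^-4.48 = 0.045
NOTCH1: ΔΔCt = (24.88−16.96) − (21.38−16.07) = 7.92 − 5.31 = 2.61; fold change = 2^-2.61 = 0.164
PAX5 has the largest |ΔΔCt| = 4.48.

0.045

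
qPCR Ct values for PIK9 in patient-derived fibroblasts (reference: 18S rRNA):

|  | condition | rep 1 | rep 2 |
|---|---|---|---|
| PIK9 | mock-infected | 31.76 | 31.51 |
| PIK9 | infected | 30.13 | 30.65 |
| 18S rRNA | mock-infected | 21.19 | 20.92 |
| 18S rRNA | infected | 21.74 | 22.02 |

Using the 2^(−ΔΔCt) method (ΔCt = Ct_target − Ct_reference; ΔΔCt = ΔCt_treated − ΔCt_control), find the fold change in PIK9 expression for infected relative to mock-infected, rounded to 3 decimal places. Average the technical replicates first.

Mean Ct: PIK9 mock-infected 31.635; PIK9 infected 30.390; 18S rRNA mock-infected 21.055; 18S rRNA infected 21.880
ΔCt(mock-infected) = 31.635 − 21.055 = 10.580
ΔCt(infected) = 30.390 − 21.880 = 8.510
ΔΔCt = 8.510 − 10.580 = -2.070
Fold change = 2^(−(-2.070)) = 2^2.070 = 4.1989

4.199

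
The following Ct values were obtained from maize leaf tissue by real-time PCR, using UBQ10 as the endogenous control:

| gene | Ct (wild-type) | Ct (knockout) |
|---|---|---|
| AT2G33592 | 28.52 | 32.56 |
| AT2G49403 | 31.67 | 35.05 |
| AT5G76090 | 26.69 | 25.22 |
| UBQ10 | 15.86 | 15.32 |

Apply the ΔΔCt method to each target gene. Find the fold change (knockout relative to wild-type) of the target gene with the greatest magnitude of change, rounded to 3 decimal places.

0.042

AT2G33592: ΔΔCt = (32.56−15.32) − (28.52−15.86) = 17.24 − 12.66 = 4.58; fold change = 2^-4.58 = 0.042
AT2G49403: ΔΔCt = (35.05−15.32) − (31.67−15.86) = 19.73 − 15.81 = 3.92; fold change = 2^-3.92 = 0.066
AT5G76090: ΔΔCt = (25.22−15.32) − (26.69−15.86) = 9.90 − 10.83 = -0.93; fold change = 2^0.93 = 1.905
AT2G33592 has the largest |ΔΔCt| = 4.58.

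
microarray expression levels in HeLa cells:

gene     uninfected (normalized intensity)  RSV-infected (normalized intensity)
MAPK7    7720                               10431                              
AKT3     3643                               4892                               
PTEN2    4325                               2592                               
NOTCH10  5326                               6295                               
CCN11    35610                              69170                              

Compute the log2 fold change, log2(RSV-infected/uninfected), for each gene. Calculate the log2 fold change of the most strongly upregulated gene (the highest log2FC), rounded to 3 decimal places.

log2(10431/7720) = 0.434  (MAPK7)
log2(4892/3643) = 0.425  (AKT3)
log2(2592/4325) = -0.739  (PTEN2)
log2(6295/5326) = 0.241  (NOTCH10)
log2(69170/35610) = 0.958  (CCN11)
CCN11 is most strongly upregulated.

0.958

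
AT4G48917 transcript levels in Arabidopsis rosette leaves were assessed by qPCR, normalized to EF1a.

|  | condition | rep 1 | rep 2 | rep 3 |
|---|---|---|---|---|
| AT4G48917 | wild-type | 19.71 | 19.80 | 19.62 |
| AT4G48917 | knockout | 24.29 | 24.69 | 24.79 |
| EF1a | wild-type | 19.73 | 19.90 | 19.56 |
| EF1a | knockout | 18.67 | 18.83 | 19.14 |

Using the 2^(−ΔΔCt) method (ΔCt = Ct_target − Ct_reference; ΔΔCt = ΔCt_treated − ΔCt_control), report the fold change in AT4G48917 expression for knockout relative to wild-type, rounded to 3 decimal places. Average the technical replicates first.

0.019

Mean Ct: AT4G48917 wild-type 19.710; AT4G48917 knockout 24.590; EF1a wild-type 19.730; EF1a knockout 18.880
ΔCt(wild-type) = 19.710 − 19.730 = -0.020
ΔCt(knockout) = 24.590 − 18.880 = 5.710
ΔΔCt = 5.710 − (-0.020) = 5.730
Fold change = 2^(−5.730) = 0.0188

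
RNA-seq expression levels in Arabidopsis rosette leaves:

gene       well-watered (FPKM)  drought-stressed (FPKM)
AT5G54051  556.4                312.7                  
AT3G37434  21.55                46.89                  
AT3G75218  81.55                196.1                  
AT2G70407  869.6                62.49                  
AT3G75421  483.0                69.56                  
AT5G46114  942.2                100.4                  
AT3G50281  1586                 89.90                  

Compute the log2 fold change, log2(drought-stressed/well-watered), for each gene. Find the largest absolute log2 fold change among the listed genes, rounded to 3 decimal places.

log2(312.7/556.4) = -0.831  (AT5G54051)
log2(46.89/21.55) = 1.122  (AT3G37434)
log2(196.1/81.55) = 1.266  (AT3G75218)
log2(62.49/869.6) = -3.799  (AT2G70407)
log2(69.56/483.0) = -2.796  (AT3G75421)
log2(100.4/942.2) = -3.230  (AT5G46114)
log2(89.90/1586) = -4.141  (AT3G50281)
The largest magnitude belongs to AT3G50281.

4.141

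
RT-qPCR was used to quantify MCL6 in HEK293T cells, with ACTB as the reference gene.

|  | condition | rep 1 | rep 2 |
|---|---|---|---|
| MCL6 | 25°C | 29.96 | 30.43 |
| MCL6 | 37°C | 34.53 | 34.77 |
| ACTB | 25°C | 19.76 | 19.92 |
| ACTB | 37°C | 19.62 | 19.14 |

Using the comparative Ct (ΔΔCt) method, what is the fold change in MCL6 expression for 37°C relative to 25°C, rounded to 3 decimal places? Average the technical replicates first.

Mean Ct: MCL6 25°C 30.195; MCL6 37°C 34.650; ACTB 25°C 19.840; ACTB 37°C 19.380
ΔCt(25°C) = 30.195 − 19.840 = 10.355
ΔCt(37°C) = 34.650 − 19.380 = 15.270
ΔΔCt = 15.270 − 10.355 = 4.915
Fold change = 2^(−4.915) = 0.0331

0.033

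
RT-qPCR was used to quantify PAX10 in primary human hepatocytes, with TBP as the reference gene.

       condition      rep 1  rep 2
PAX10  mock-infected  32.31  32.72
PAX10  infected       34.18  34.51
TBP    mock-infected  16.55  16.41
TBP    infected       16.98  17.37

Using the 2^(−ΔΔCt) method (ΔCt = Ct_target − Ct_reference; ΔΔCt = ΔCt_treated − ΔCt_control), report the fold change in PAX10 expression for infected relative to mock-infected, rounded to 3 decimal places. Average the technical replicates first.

0.455

Mean Ct: PAX10 mock-infected 32.515; PAX10 infected 34.345; TBP mock-infected 16.480; TBP infected 17.175
ΔCt(mock-infected) = 32.515 − 16.480 = 16.035
ΔCt(infected) = 34.345 − 17.175 = 17.170
ΔΔCt = 17.170 − 16.035 = 1.135
Fold change = 2^(−1.135) = 0.4553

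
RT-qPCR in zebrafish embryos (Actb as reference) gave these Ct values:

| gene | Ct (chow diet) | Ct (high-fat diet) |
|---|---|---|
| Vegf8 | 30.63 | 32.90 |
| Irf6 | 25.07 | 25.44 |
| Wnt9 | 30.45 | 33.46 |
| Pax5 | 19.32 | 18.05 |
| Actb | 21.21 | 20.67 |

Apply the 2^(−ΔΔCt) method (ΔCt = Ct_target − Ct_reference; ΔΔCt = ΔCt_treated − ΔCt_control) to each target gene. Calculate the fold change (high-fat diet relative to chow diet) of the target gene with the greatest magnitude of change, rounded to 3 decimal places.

0.085

Vegf8: ΔΔCt = (32.90−20.67) − (30.63−21.21) = 12.23 − 9.42 = 2.81; fold change = 2^-2.81 = 0.143
Irf6: ΔΔCt = (25.44−20.67) − (25.07−21.21) = 4.77 − 3.86 = 0.91; fold change = 2^-0.91 = 0.532
Wnt9: ΔΔCt = (33.46−20.67) − (30.45−21.21) = 12.79 − 9.24 = 3.55; fold change = 2^-3.55 = 0.085
Pax5: ΔΔCt = (18.05−20.67) − (19.32−21.21) = -2.62 − (-1.89) = -0.73; fold change = 2^0.73 = 1.659
Wnt9 has the largest |ΔΔCt| = 3.55.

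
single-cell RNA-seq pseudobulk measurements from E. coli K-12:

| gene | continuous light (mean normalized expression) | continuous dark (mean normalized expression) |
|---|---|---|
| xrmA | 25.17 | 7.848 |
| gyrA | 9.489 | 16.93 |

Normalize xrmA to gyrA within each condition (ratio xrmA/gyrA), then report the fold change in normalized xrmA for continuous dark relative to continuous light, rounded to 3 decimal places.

xrmA/gyrA (continuous light) = 25.17 / 9.489 = 2.6525
xrmA/gyrA (continuous dark) = 7.848 / 16.93 = 0.46356
Fold change = 0.46356 / 2.6525 = 0.1748

0.175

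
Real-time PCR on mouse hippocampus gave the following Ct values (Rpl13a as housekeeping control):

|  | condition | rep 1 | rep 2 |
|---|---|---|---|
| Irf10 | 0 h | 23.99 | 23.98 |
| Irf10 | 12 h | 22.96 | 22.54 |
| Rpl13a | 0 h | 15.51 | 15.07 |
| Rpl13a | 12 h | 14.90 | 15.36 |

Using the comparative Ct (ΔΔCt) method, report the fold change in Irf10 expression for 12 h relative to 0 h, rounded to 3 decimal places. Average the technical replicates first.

2.107

Mean Ct: Irf10 0 h 23.985; Irf10 12 h 22.750; Rpl13a 0 h 15.290; Rpl13a 12 h 15.130
ΔCt(0 h) = 23.985 − 15.290 = 8.695
ΔCt(12 h) = 22.750 − 15.130 = 7.620
ΔΔCt = 7.620 − 8.695 = -1.075
Fold change = 2^(−(-1.075)) = 2^1.075 = 2.1067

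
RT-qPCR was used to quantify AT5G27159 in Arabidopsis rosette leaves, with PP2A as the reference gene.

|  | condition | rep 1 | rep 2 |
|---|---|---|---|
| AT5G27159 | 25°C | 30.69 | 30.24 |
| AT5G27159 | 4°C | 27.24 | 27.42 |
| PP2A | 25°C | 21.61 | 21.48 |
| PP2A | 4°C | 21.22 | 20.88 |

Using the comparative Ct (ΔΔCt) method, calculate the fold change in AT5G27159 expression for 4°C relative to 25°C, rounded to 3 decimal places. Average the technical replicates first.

6.233

Mean Ct: AT5G27159 25°C 30.465; AT5G27159 4°C 27.330; PP2A 25°C 21.545; PP2A 4°C 21.050
ΔCt(25°C) = 30.465 − 21.545 = 8.920
ΔCt(4°C) = 27.330 − 21.050 = 6.280
ΔΔCt = 6.280 − 8.920 = -2.640
Fold change = 2^(−(-2.640)) = 2^2.640 = 6.2333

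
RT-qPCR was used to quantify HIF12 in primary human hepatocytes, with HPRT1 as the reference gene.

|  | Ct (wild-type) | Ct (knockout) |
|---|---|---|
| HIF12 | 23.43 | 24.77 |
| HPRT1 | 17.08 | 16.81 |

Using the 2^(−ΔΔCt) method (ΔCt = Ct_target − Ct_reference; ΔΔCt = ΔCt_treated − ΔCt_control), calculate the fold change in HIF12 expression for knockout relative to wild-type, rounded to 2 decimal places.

ΔCt(wild-type) = 23.430 − 17.080 = 6.350
ΔCt(knockout) = 24.770 − 16.810 = 7.960
ΔΔCt = 7.960 − 6.350 = 1.610
Fold change = 2^(−1.610) = 0.328

0.33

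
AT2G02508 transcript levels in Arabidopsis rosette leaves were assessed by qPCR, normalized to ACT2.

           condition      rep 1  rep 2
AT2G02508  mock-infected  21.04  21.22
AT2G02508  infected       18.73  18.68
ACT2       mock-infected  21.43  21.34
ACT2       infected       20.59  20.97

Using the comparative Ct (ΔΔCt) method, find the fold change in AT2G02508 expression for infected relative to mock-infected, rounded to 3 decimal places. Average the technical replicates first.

3.531

Mean Ct: AT2G02508 mock-infected 21.130; AT2G02508 infected 18.705; ACT2 mock-infected 21.385; ACT2 infected 20.780
ΔCt(mock-infected) = 21.130 − 21.385 = -0.255
ΔCt(infected) = 18.705 − 20.780 = -2.075
ΔΔCt = -2.075 − (-0.255) = -1.820
Fold change = 2^(−(-1.820)) = 2^1.820 = 3.5308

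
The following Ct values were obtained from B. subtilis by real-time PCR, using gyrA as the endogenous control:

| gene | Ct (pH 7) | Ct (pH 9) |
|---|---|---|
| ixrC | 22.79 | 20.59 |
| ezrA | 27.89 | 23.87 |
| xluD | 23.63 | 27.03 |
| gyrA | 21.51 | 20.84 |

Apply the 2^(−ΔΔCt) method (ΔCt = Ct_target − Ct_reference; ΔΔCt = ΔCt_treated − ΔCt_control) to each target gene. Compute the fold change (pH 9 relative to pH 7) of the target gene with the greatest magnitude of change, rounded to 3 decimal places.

ixrC: ΔΔCt = (20.59−20.84) − (22.79−21.51) = -0.25 − 1.28 = -1.53; fold change = 2^1.53 = 2.888
ezrA: ΔΔCt = (23.87−20.84) − (27.89−21.51) = 3.03 − 6.38 = -3.35; fold change = 2^3.35 = 10.196
xluD: ΔΔCt = (27.03−20.84) − (23.63−21.51) = 6.19 − 2.12 = 4.07; fold change = 2^-4.07 = 0.060
xluD has the largest |ΔΔCt| = 4.07.

0.060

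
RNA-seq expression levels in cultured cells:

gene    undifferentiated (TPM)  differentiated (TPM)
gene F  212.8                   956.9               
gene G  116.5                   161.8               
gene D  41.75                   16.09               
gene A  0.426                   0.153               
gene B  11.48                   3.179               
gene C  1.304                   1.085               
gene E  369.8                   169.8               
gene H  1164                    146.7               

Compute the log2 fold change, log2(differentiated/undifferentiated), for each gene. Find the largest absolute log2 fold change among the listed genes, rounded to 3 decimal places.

log2(956.9/212.8) = 2.169  (gene F)
log2(161.8/116.5) = 0.474  (gene G)
log2(16.09/41.75) = -1.376  (gene D)
log2(0.153/0.426) = -1.477  (gene A)
log2(3.179/11.48) = -1.852  (gene B)
log2(1.085/1.304) = -0.265  (gene C)
log2(169.8/369.8) = -1.123  (gene E)
log2(146.7/1164) = -2.988  (gene H)
The largest magnitude belongs to gene H.

2.988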